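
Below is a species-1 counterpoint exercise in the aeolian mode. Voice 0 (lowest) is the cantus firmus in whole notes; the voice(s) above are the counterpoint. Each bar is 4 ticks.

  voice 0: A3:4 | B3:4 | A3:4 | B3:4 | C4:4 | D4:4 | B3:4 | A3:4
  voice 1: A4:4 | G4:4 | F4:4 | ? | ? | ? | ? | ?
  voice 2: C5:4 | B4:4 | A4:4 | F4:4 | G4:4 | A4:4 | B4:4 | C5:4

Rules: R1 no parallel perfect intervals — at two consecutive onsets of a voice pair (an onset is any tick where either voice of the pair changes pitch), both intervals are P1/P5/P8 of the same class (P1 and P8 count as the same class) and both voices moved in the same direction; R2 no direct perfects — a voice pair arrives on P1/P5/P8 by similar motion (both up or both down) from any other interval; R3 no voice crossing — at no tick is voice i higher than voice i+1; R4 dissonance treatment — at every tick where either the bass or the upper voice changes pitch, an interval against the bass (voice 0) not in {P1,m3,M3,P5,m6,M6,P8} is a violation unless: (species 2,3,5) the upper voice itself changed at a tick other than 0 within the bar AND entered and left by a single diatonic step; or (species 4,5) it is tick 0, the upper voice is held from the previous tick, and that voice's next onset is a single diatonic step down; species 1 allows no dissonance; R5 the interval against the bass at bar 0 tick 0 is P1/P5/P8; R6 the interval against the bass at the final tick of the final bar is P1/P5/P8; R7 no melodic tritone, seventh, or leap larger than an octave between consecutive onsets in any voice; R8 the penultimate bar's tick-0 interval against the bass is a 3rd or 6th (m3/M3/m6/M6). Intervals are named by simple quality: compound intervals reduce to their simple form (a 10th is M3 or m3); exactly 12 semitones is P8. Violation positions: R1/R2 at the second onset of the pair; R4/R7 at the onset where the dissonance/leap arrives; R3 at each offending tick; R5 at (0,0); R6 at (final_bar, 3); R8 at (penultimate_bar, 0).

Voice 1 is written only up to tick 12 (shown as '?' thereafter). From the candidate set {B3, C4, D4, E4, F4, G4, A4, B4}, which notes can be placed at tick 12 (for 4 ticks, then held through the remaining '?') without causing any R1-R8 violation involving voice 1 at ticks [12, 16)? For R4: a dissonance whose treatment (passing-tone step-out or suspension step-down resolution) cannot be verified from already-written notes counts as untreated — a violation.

{D4}

B3: violates R7
C4: violates R4
D4: legal
E4: violates R4
F4: violates R4
G4: violates R3
A4: violates R3,R4
B4: violates R2,R3,R7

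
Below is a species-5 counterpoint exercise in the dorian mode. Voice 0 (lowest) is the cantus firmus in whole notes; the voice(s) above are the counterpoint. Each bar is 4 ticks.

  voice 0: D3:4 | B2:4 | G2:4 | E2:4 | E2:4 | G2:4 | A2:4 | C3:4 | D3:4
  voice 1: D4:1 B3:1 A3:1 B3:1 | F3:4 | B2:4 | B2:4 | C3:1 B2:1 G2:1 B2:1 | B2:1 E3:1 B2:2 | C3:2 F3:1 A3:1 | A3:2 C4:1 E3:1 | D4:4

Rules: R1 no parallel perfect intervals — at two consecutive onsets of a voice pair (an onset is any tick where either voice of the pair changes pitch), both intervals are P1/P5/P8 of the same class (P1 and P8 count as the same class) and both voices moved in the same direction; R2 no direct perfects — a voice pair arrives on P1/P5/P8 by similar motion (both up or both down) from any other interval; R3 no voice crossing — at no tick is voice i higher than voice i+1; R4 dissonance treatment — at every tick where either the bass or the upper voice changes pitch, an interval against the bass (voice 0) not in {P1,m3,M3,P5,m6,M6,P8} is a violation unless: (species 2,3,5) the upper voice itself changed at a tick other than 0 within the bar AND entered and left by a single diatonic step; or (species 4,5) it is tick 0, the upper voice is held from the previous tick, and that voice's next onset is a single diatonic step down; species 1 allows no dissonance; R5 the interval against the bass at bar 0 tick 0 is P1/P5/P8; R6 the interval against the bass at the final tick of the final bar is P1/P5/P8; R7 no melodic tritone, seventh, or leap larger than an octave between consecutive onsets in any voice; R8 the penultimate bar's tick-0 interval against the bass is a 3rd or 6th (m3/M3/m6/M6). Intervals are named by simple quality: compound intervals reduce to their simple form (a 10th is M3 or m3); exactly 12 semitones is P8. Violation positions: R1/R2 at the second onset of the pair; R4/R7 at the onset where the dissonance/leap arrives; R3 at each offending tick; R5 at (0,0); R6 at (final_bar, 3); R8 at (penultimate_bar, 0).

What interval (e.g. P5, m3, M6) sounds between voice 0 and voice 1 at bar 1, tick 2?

TT

voice 0=B2 voice 1=F3 -> TT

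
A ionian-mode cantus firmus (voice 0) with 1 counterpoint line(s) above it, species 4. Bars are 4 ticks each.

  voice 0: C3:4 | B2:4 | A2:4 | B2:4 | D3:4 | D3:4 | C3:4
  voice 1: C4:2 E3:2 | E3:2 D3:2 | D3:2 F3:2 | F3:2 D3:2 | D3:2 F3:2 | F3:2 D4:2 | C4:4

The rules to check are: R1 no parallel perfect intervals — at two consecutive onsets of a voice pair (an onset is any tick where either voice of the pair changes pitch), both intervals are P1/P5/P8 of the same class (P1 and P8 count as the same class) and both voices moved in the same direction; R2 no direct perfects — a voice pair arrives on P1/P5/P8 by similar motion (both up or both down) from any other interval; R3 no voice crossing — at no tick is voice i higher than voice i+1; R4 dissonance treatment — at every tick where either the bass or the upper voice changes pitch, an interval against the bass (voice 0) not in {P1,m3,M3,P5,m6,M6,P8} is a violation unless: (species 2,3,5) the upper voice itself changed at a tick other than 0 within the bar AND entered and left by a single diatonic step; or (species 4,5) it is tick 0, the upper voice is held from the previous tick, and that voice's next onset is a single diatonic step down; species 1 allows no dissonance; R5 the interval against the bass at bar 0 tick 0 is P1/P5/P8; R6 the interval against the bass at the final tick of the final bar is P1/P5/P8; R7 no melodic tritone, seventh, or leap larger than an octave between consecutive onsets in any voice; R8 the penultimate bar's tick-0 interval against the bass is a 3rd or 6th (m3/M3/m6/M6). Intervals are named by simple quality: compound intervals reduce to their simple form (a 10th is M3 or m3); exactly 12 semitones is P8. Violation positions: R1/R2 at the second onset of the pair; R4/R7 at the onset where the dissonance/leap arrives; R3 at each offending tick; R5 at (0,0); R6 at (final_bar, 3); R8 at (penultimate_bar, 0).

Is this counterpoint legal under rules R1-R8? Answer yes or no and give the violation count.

bar 0: v0=C3 v1=C4 (P8)
bar 1: v0=B2 v1=E3 (P4)
bar 2: v0=A2 v1=D3 (P4)
bar 3: v0=B2 v1=F3 (TT)
bar 4: v0=D3 v1=D3 (P1)
bar 5: v0=D3 v1=F3 (m3)
bar 6: v0=C3 v1=C4 (P8)
  R4 @ bar2.0: A2/D3 P4 untreated
  R4 @ bar3.0: B2/F3 TT untreated
  R1 @ bar6.0: D3/D4 P8 -> C3/C4 P8 similar

No (3 violations)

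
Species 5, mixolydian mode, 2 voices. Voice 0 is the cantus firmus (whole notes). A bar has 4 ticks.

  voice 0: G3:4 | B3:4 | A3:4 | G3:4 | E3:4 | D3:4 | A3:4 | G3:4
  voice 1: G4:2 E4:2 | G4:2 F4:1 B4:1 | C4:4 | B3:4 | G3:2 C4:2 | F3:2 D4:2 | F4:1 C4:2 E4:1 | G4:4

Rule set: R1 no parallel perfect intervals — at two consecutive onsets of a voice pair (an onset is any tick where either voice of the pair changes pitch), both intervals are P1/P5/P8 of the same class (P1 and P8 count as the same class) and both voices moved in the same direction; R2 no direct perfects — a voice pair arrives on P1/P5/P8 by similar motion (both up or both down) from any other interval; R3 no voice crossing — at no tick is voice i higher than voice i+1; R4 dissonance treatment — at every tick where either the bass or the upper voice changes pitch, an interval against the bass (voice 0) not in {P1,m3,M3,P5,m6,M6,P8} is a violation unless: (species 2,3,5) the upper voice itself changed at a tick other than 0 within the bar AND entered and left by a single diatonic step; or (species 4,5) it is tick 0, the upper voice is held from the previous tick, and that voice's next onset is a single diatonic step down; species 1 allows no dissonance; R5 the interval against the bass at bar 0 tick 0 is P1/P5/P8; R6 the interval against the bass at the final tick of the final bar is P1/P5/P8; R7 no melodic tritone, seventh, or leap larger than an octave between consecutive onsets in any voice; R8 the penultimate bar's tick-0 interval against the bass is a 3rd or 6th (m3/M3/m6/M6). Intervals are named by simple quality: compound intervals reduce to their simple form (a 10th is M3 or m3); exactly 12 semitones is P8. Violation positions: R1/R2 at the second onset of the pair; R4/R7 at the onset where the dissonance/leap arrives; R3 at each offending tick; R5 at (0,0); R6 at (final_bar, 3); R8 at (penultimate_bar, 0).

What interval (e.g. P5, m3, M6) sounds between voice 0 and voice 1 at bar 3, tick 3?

voice 0=G3 voice 1=B3 -> M3

M3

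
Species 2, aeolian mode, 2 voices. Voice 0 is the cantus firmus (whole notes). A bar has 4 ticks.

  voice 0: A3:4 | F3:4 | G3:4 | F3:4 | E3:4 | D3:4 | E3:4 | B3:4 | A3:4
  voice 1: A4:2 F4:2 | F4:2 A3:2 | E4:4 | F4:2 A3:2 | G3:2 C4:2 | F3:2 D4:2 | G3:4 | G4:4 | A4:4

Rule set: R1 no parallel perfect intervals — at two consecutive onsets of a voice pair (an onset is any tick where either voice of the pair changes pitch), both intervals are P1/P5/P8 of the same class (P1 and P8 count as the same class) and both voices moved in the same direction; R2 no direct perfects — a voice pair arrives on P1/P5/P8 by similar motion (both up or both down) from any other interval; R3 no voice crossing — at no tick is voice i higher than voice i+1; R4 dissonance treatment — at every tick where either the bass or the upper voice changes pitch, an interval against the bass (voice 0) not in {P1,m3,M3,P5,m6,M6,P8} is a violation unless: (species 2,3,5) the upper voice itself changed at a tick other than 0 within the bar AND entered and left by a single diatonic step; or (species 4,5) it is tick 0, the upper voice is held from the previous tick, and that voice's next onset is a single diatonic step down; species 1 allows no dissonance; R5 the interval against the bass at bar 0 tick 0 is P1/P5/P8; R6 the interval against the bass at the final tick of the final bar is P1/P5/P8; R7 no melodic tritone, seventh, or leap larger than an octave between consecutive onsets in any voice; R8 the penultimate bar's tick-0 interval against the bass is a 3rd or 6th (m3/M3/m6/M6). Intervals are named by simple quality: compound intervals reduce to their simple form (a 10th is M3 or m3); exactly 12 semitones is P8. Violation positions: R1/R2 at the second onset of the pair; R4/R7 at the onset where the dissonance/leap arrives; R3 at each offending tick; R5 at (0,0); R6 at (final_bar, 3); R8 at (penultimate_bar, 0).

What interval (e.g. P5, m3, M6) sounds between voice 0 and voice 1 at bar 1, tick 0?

voice 0=F3 voice 1=F4 -> P8

P8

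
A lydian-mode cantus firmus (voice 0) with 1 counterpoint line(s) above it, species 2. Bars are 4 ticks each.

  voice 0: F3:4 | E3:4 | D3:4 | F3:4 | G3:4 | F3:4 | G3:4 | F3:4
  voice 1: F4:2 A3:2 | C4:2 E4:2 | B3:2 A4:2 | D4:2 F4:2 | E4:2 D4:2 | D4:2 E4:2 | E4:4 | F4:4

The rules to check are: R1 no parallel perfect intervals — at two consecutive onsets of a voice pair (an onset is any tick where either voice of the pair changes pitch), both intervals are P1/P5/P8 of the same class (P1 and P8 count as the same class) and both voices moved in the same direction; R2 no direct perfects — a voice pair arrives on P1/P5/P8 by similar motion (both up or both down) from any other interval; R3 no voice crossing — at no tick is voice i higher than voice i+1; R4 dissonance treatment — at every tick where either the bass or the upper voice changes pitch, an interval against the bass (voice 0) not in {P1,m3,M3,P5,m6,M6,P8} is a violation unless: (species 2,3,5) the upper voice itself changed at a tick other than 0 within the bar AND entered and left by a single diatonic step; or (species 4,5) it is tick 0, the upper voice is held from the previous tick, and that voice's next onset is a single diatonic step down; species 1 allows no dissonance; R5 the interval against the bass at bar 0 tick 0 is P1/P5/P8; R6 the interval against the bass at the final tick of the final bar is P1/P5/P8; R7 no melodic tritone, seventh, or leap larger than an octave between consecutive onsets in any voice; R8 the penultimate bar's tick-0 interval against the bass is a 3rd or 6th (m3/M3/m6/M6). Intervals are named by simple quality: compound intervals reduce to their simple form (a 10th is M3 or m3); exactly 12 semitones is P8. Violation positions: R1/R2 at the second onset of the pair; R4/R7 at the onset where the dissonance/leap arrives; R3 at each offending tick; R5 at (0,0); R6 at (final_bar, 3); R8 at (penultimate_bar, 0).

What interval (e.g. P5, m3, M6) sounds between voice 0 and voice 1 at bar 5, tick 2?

M7

voice 0=F3 voice 1=E4 -> M7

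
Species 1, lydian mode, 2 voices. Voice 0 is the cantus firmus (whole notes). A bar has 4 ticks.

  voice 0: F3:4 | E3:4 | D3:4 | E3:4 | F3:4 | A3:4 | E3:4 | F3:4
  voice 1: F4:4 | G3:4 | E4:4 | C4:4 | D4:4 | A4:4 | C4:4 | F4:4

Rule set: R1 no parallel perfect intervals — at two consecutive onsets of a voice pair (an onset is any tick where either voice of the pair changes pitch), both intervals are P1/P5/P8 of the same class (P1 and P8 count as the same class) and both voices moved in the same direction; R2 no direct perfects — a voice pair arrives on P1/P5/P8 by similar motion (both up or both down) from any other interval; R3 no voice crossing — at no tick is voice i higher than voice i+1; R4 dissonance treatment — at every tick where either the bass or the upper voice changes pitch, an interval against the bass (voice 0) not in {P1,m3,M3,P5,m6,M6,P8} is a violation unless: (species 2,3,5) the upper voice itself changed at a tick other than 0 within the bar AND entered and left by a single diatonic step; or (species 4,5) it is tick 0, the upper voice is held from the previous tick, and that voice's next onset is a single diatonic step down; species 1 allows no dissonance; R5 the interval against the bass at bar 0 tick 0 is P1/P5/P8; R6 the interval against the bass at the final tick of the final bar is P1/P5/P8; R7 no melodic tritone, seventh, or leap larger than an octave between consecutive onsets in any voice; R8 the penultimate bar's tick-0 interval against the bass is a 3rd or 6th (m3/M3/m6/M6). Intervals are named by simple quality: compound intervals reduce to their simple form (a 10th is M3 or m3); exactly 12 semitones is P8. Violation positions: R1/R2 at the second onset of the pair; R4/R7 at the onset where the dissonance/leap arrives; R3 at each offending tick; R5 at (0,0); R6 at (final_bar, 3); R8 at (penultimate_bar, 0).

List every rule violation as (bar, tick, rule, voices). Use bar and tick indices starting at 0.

bar 0: v0=F3 v1=F4 downbeat P8
bar 1: v0=E3 v1=G3 downbeat m3
bar 2: v0=D3 v1=E4 downbeat M2
bar 3: v0=E3 v1=C4 downbeat m6
bar 4: v0=F3 v1=D4 downbeat M6
bar 5: v0=A3 v1=A4 downbeat P8
bar 6: v0=E3 v1=C4 downbeat m6
bar 7: v0=F3 v1=F4 downbeat P8
  -> R7 @ bar 1 tick 0 v(1,): F4->G3 leap 10st
  -> R4 @ bar 2 tick 0 v(0, 1): D3/E4 M2 untreated
  -> R2 @ bar 5 tick 0 v(0, 1): F3/D4 M6 -> A3/A4 P8 similar
  -> R2 @ bar 7 tick 0 v(0, 1): E3/C4 m6 -> F3/F4 P8 similar

(1, 0, R7, (1,))
(2, 0, R4, (0, 1))
(5, 0, R2, (0, 1))
(7, 0, R2, (0, 1))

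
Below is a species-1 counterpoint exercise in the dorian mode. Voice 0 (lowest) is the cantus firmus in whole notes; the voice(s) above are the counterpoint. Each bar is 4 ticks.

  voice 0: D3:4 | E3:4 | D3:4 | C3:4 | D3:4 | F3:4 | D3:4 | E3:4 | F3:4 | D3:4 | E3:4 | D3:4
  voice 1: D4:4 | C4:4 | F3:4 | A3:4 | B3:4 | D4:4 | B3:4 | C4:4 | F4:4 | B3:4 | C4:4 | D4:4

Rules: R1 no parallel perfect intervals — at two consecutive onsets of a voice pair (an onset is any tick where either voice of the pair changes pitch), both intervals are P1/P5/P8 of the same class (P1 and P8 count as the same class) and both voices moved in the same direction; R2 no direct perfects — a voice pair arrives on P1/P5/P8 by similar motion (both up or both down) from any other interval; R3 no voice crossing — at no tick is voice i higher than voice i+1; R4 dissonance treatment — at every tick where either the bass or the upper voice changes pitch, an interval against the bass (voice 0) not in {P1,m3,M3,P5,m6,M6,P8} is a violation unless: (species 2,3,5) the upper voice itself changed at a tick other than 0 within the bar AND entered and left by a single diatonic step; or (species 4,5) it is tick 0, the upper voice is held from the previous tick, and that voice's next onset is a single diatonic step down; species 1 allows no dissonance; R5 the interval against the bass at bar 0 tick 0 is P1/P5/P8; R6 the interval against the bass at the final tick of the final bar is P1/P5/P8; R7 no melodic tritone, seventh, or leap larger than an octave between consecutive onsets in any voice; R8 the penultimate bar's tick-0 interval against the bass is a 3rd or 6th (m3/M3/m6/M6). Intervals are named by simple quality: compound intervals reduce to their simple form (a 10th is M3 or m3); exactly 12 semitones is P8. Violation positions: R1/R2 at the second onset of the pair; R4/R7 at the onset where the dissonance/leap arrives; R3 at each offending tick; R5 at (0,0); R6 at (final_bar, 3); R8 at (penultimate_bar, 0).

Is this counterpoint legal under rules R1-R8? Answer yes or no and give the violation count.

No (2 violations)

bar 0: v0=D3 v1=D4 (P8)
bar 1: v0=E3 v1=C4 (m6)
bar 2: v0=D3 v1=F3 (m3)
bar 3: v0=C3 v1=A3 (M6)
bar 4: v0=D3 v1=B3 (M6)
bar 5: v0=F3 v1=D4 (M6)
bar 6: v0=D3 v1=B3 (M6)
bar 7: v0=E3 v1=C4 (m6)
bar 8: v0=F3 v1=F4 (P8)
bar 9: v0=D3 v1=B3 (M6)
bar 10: v0=E3 v1=C4 (m6)
bar 11: v0=D3 v1=D4 (P8)
  R2 @ bar8.0: E3/C4 m6 -> F3/F4 P8 similar
  R7 @ bar9.0: F4->B3 leap 6st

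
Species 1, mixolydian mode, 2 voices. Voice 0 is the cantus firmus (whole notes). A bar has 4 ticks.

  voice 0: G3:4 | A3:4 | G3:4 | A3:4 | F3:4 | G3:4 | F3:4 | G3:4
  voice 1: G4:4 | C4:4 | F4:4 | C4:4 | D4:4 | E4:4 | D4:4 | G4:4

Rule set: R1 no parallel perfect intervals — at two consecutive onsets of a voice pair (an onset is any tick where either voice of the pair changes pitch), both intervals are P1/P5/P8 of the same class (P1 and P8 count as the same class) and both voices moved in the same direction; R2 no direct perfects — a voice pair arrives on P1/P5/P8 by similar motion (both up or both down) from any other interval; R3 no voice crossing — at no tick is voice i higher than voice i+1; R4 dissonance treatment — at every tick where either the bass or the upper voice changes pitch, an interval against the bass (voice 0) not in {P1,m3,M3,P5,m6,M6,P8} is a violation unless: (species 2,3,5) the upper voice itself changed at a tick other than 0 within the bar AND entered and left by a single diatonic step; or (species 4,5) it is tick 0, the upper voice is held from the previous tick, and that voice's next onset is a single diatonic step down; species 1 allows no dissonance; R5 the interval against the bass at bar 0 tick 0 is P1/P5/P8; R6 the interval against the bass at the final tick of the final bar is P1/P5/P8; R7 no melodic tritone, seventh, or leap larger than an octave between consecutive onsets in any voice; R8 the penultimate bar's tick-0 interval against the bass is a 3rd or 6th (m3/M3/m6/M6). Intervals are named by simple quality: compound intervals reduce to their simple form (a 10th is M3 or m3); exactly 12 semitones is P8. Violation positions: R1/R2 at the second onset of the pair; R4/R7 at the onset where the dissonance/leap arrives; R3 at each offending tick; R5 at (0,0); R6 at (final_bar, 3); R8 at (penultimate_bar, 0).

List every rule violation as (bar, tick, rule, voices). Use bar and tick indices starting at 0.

bar 0: v0=G3 v1=G4 downbeat P8
bar 1: v0=A3 v1=C4 downbeat m3
bar 2: v0=G3 v1=F4 downbeat m7
bar 3: v0=A3 v1=C4 downbeat m3
bar 4: v0=F3 v1=D4 downbeat M6
bar 5: v0=G3 v1=E4 downbeat M6
bar 6: v0=F3 v1=D4 downbeat M6
bar 7: v0=G3 v1=G4 downbeat P8
  -> R4 @ bar 2 tick 0 v(0, 1): G3/F4 m7 untreated
  -> R2 @ bar 7 tick 0 v(0, 1): F3/D4 M6 -> G3/G4 P8 similar

(2, 0, R4, (0, 1))
(7, 0, R2, (0, 1))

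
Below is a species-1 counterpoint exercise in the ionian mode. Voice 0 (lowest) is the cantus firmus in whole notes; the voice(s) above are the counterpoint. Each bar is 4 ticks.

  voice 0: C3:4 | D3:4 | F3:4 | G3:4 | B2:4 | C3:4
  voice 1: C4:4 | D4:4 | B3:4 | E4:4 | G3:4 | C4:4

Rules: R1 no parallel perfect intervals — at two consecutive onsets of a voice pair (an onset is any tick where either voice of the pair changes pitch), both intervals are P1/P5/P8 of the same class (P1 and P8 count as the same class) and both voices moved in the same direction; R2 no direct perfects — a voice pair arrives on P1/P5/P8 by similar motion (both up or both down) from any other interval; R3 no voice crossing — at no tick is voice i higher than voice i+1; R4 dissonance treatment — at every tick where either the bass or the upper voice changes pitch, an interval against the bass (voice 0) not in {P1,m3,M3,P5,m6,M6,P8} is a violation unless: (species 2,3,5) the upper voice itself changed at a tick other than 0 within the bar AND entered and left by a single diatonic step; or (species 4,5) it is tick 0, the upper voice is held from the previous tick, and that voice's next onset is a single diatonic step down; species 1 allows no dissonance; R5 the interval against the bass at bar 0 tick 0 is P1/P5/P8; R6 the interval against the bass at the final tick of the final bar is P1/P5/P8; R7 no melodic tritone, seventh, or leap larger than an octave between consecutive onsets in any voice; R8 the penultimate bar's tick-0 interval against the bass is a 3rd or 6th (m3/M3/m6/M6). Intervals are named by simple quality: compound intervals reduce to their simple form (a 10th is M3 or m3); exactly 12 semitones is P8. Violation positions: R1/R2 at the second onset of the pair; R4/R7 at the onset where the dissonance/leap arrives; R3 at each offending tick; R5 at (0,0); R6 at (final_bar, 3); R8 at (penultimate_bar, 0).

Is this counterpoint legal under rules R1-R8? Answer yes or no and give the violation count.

No (3 violations)

bar 0: v0=C3 v1=C4 (P8)
bar 1: v0=D3 v1=D4 (P8)
bar 2: v0=F3 v1=B3 (TT)
bar 3: v0=G3 v1=E4 (M6)
bar 4: v0=B2 v1=G3 (m6)
bar 5: v0=C3 v1=C4 (P8)
  R1 @ bar1.0: C3/C4 P8 -> D3/D4 P8 similar
  R4 @ bar2.0: F3/B3 TT untreated
  R2 @ bar5.0: B2/G3 m6 -> C3/C4 P8 similar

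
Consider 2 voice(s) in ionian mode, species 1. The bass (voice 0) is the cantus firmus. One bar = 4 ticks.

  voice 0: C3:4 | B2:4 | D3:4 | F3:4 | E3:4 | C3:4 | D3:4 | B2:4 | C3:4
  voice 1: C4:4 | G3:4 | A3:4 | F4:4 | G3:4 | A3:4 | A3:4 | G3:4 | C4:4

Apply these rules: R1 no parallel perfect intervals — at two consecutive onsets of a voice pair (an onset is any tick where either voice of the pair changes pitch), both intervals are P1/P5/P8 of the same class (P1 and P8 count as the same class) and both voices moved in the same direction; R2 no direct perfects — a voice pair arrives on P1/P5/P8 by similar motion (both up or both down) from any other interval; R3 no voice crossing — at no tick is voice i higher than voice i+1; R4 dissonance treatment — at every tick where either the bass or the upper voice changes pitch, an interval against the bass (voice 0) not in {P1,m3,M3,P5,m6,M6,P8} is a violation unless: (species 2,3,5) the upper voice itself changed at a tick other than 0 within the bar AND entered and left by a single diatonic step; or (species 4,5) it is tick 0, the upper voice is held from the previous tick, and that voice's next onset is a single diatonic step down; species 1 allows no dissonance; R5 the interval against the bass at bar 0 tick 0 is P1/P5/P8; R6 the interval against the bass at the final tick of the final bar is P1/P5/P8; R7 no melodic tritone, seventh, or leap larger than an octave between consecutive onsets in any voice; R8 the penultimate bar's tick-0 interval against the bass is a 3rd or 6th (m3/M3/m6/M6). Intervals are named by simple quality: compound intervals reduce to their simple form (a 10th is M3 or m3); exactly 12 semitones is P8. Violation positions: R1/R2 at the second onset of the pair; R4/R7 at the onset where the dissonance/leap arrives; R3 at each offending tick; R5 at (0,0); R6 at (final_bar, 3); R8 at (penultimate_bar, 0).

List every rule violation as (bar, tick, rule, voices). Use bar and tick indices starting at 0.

bar 0: v0=C3 v1=C4 downbeat P8
bar 1: v0=B2 v1=G3 downbeat m6
bar 2: v0=D3 v1=A3 downbeat P5
bar 3: v0=F3 v1=F4 downbeat P8
bar 4: v0=E3 v1=G3 downbeat m3
bar 5: v0=C3 v1=A3 downbeat M6
bar 6: v0=D3 v1=A3 downbeat P5
bar 7: v0=B2 v1=G3 downbeat m6
bar 8: v0=C3 v1=C4 downbeat P8
  -> R2 @ bar 2 tick 0 v(0, 1): B2/G3 m6 -> D3/A3 P5 similar
  -> R2 @ bar 3 tick 0 v(0, 1): D3/A3 P5 -> F3/F4 P8 similar
  -> R7 @ bar 4 tick 0 v(1,): F4->G3 leap 10st
  -> R2 @ bar 8 tick 0 v(0, 1): B2/G3 m6 -> C3/C4 P8 similar

(2, 0, R2, (0, 1))
(3, 0, R2, (0, 1))
(4, 0, R7, (1,))
(8, 0, R2, (0, 1))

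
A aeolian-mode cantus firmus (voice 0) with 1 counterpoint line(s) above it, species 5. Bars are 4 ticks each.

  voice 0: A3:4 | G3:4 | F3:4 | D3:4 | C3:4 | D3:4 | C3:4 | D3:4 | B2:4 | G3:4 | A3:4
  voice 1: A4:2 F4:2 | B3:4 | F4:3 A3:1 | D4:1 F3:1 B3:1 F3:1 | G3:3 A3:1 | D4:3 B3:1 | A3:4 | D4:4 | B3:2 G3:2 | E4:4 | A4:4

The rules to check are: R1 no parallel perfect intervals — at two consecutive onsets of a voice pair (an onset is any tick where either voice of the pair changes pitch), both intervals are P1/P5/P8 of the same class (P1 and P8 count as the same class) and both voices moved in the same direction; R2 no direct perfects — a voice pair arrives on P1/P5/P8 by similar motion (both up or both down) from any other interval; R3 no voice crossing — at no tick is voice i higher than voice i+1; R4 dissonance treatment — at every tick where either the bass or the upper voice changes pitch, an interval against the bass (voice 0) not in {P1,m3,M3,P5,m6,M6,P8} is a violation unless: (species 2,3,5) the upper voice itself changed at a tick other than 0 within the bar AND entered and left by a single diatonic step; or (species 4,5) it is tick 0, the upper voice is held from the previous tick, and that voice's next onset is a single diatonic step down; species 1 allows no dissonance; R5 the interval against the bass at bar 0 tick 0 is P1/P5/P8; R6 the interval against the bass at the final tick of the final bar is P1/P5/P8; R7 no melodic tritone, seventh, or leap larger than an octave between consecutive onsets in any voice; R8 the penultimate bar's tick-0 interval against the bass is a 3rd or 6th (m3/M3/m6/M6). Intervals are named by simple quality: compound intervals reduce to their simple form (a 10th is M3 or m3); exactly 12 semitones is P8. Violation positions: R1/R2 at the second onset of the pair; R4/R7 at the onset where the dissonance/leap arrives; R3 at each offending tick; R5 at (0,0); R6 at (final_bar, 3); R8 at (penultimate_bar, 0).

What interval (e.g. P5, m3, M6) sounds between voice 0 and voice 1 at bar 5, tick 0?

voice 0=D3 voice 1=D4 -> P8

P8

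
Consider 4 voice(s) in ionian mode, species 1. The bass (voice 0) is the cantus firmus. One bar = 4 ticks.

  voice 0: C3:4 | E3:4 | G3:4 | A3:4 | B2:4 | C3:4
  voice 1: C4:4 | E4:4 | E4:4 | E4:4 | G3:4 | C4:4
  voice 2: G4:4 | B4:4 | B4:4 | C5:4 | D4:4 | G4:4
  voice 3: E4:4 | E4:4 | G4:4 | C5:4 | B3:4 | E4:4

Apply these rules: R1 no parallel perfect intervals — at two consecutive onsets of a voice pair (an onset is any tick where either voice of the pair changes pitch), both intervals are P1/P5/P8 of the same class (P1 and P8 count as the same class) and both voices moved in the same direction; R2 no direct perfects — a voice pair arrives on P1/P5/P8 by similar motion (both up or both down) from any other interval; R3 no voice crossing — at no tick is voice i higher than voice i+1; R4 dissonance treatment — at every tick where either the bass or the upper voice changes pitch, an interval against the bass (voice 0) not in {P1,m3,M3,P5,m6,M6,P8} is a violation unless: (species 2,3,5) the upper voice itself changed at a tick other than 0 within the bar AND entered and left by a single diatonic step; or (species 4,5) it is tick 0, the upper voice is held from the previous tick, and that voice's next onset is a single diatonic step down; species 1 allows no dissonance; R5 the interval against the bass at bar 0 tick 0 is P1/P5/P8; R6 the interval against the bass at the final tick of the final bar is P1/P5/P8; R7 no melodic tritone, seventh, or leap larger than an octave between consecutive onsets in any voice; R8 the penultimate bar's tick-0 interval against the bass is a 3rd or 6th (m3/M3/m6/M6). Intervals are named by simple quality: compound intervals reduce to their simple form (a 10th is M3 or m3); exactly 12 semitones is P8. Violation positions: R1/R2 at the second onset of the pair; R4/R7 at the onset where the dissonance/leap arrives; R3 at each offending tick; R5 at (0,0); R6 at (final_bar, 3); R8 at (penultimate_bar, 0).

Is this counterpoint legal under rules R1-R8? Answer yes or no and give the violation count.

No (36 violations)

bar 0: v0=C3 v1=C4 v2=G4 v3=E4 (M3)
bar 1: v0=E3 v1=E4 v2=B4 v3=E4 (P8)
bar 2: v0=G3 v1=E4 v2=B4 v3=G4 (P8)
bar 3: v0=A3 v1=E4 v2=C5 v3=C5 (m3)
bar 4: v0=B2 v1=G3 v2=D4 v3=B3 (P8)
bar 5: v0=C3 v1=C4 v2=G4 v3=E4 (M3)
  R3 @ bar0.0: G4 above E4
  R5 @ bar0.0: opens on M3
  R3 @ bar0.1: G4 above E4
  R3 @ bar0.2: G4 above E4
  R3 @ bar0.3: G4 above E4
  R1 @ bar1.0: C3/C4 P8 -> E3/E4 P8 similar
  R1 @ bar1.0: C3/G4 P5 -> E3/B4 P5 similar
  R1 @ bar1.0: C4/G4 P5 -> E4/B4 P5 similar
  R3 @ bar1.0: B4 above E4
  R3 @ bar1.1: B4 above E4
  R3 @ bar1.2: B4 above E4
  R3 @ bar1.3: B4 above E4
  R1 @ bar2.0: E3/E4 P8 -> G3/G4 P8 similar
  R3 @ bar2.0: B4 above G4
  R3 @ bar2.1: B4 above G4
  R3 @ bar2.2: B4 above G4
  R3 @ bar2.3: B4 above G4
  R2 @ bar3.0: B4/G4 M3 -> C5/C5 P1 similar
  R2 @ bar4.0: A3/C5 m3 -> B2/B3 P8 similar
  R2 @ bar4.0: E4/C5 m6 -> G3/D4 P5 similar
  R3 @ bar4.0: D4 above B3
  R7 @ bar4.0: A3->B2 leap 10st
  R7 @ bar4.0: C5->D4 leap 10st
  R7 @ bar4.0: C5->B3 leap 13st
  R8 @ bar4.0: penult P8 not 3rd/6th
  R3 @ bar4.1: D4 above B3
  R3 @ bar4.2: D4 above B3
  R3 @ bar4.3: D4 above B3
  R1 @ bar5.0: G3/D4 P5 -> C4/G4 P5 similar
  R2 @ bar5.0: B2/G3 m6 -> C3/C4 P8 similar
  R2 @ bar5.0: B2/D4 m3 -> C3/G4 P5 similar
  R3 @ bar5.0: G4 above E4
  R3 @ bar5.1: G4 above E4
  R3 @ bar5.2: G4 above E4
  R3 @ bar5.3: G4 above E4
  R6 @ bar5.3: closes on M3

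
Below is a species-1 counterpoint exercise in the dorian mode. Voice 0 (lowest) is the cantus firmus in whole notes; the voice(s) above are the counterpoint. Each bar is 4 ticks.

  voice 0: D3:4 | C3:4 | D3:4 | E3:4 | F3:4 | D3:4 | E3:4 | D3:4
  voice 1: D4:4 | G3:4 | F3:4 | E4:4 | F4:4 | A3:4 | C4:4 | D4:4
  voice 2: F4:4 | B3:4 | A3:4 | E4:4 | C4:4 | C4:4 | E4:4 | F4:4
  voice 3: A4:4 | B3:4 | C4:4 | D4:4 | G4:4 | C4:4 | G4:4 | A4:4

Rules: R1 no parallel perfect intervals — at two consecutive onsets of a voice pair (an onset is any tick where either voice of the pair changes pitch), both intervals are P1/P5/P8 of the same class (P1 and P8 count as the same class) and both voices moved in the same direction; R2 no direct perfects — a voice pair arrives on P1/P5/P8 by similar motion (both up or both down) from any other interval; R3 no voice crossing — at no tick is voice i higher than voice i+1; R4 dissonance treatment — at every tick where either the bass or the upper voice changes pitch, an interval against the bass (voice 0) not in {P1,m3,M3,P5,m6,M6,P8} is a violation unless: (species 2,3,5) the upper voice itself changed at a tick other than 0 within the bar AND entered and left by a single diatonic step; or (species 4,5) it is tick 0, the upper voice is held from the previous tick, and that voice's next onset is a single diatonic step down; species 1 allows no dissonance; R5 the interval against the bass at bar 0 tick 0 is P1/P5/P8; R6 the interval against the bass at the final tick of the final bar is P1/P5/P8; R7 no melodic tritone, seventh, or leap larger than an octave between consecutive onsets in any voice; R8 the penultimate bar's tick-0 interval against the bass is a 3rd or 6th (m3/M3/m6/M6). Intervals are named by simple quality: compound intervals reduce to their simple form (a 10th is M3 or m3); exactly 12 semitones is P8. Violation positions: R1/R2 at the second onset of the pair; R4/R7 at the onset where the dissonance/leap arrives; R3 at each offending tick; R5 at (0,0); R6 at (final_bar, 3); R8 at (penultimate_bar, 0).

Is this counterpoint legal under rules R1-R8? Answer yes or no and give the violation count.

bar 0: v0=D3 v1=D4 v2=F4 v3=A4 (P5)
bar 1: v0=C3 v1=G3 v2=B3 v3=B3 (M7)
bar 2: v0=D3 v1=F3 v2=A3 v3=C4 (m7)
bar 3: v0=E3 v1=E4 v2=E4 v3=D4 (m7)
bar 4: v0=F3 v1=F4 v2=C4 v3=G4 (M2)
bar 5: v0=D3 v1=A3 v2=C4 v3=C4 (m7)
bar 6: v0=E3 v1=C4 v2=E4 v3=G4 (m3)
bar 7: v0=D3 v1=D4 v2=F4 v3=A4 (P5)
  R5 @ bar0.0: opens on m3
  R2 @ bar1.0: D3/D4 P8 -> C3/G3 P5 similar
  R2 @ bar1.0: F4/A4 M3 -> B3/B3 P1 similar
  R4 @ bar1.0: C3/B3 M7 untreated
  R4 @ bar1.0: C3/B3 M7 untreated
  R7 @ bar1.0: F4->B3 leap 6st
  R7 @ bar1.0: A4->B3 leap 10st
  R4 @ bar2.0: D3/C4 m7 untreated
  R2 @ bar3.0: D3/F3 m3 -> E3/E4 P8 similar
  R2 @ bar3.0: D3/A3 P5 -> E3/E4 P8 similar
  R2 @ bar3.0: F3/A3 M3 -> E4/E4 P1 similar
  R3 @ bar3.0: E4 above D4
  R4 @ bar3.0: E3/D4 m7 untreated
  R7 @ bar3.0: F3->E4 leap 11st
  R3 @ bar3.1: E4 above D4
  R3 @ bar3.2: E4 above D4
  R3 @ bar3.3: E4 above D4
  R1 @ bar4.0: E3/E4 P8 -> F3/F4 P8 similar
  R3 @ bar4.0: F4 above C4
  R4 @ bar4.0: F3/G4 M2 untreated
  R3 @ bar4.1: F4 above C4
  R3 @ bar4.2: F4 above C4
  R3 @ bar4.3: F4 above C4
  R2 @ bar5.0: F3/F4 P8 -> D3/A3 P5 similar
  R4 @ bar5.0: D3/C4 m7 untreated
  R4 @ bar5.0: D3/C4 m7 untreated
  R2 @ bar6.0: D3/C4 m7 -> E3/E4 P8 similar
  R2 @ bar6.0: A3/C4 m3 -> C4/G4 P5 similar
  R8 @ bar6.0: penult P8 not 3rd/6th
  R1 @ bar7.0: C4/G4 P5 -> D4/A4 P5 similar
  R6 @ bar7.3: closes on m3

No (31 violations)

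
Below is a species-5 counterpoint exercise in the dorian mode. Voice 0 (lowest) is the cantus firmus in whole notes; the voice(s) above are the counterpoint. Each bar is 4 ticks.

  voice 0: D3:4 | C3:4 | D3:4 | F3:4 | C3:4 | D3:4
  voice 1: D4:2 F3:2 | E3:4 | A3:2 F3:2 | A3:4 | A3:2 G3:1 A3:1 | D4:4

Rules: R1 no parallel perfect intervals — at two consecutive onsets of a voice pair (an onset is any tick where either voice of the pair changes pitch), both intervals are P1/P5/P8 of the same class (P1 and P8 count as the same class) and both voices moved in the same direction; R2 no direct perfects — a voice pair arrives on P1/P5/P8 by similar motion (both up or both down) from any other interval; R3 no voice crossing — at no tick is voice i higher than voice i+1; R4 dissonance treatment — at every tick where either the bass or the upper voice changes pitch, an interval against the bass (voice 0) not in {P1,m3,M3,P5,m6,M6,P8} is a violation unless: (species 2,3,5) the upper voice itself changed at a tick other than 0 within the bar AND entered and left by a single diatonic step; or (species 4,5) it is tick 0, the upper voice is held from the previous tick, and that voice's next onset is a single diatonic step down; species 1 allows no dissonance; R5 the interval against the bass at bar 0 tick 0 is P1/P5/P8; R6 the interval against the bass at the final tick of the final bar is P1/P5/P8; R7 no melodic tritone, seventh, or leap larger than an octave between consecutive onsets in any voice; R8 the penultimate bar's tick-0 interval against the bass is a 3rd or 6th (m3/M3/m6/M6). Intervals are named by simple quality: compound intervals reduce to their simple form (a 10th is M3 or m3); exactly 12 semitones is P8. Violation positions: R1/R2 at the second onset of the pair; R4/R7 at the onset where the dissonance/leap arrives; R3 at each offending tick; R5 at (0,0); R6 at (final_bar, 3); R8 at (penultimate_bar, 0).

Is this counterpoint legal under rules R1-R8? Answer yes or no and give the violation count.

No (2 violations)

bar 0: v0=D3 v1=D4 (P8)
bar 1: v0=C3 v1=E3 (M3)
bar 2: v0=D3 v1=A3 (P5)
bar 3: v0=F3 v1=A3 (M3)
bar 4: v0=C3 v1=A3 (M6)
bar 5: v0=D3 v1=D4 (P8)
  R2 @ bar2.0: C3/E3 M3 -> D3/A3 P5 similar
  R2 @ bar5.0: C3/A3 M6 -> D3/D4 P8 similar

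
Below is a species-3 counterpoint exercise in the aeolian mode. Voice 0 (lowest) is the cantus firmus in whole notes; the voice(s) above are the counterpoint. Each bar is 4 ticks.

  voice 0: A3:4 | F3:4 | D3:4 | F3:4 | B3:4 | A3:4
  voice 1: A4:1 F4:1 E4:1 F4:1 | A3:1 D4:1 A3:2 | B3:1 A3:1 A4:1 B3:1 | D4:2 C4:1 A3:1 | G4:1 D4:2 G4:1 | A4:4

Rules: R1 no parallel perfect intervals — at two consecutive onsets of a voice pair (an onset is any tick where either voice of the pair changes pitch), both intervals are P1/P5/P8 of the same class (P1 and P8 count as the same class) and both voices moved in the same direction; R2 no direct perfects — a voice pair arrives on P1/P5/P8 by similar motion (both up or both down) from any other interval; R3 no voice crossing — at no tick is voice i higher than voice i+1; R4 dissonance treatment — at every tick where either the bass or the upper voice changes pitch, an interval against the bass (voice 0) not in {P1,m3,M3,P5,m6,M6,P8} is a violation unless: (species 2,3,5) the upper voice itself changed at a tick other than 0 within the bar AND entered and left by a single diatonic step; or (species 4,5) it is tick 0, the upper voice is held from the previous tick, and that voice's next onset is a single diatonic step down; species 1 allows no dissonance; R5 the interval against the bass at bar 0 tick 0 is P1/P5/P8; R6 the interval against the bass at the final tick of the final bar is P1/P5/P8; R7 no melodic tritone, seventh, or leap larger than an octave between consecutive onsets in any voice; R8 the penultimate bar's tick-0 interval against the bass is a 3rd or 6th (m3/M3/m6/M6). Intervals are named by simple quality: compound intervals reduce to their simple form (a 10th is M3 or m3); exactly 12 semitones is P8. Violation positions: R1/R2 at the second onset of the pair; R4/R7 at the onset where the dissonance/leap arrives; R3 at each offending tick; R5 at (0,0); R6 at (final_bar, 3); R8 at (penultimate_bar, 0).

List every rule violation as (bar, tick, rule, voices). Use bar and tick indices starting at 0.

bar 0: v0=A3 v1=A4 downbeat P8
bar 1: v0=F3 v1=A3 downbeat M3
bar 2: v0=D3 v1=B3 downbeat M6
bar 3: v0=F3 v1=D4 downbeat M6
bar 4: v0=B3 v1=G4 downbeat m6
bar 5: v0=A3 v1=A4 downbeat P8
  -> R7 @ bar 2 tick 3 v(1,): A4->B3 leap 10st
  -> R7 @ bar 4 tick 0 v(0,): F3->B3 leap 6st
  -> R7 @ bar 4 tick 0 v(1,): A3->G4 leap 10st

(2, 3, R7, (1,))
(4, 0, R7, (0,))
(4, 0, R7, (1,))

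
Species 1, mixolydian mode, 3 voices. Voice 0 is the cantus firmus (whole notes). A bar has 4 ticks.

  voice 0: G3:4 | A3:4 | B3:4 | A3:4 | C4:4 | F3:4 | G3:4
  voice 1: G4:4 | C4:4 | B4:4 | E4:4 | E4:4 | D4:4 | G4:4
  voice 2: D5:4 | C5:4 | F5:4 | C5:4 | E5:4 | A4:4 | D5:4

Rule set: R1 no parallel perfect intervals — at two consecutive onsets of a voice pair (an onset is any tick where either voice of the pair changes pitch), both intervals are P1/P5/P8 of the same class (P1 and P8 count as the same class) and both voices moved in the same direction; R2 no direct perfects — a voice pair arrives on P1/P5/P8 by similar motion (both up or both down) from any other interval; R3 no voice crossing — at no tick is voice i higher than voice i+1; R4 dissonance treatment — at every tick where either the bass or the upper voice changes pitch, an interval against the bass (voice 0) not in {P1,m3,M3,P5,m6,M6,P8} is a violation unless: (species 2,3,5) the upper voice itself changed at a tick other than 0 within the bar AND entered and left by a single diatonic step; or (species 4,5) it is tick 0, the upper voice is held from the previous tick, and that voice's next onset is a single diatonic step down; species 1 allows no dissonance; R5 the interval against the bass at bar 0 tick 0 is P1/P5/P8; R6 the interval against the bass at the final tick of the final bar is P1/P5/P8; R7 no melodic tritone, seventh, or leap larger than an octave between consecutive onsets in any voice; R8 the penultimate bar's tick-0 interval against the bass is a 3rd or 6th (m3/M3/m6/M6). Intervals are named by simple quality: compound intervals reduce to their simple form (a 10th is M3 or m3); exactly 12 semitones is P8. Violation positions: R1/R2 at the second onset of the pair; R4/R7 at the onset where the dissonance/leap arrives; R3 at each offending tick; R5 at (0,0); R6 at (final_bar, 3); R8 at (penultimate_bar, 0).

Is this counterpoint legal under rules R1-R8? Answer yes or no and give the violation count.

bar 0: v0=G3 v1=G4 v2=D5 (P5)
bar 1: v0=A3 v1=C4 v2=C5 (m3)
bar 2: v0=B3 v1=B4 v2=F5 (TT)
bar 3: v0=A3 v1=E4 v2=C5 (m3)
bar 4: v0=C4 v1=E4 v2=E5 (M3)
bar 5: v0=F3 v1=D4 v2=A4 (M3)
bar 6: v0=G3 v1=G4 v2=D5 (P5)
  R2 @ bar1.0: G4/D5 P5 -> C4/C5 P8 similar
  R2 @ bar2.0: A3/C4 m3 -> B3/B4 P8 similar
  R4 @ bar2.0: B3/F5 TT untreated
  R7 @ bar2.0: C4->B4 leap 11st
  R2 @ bar3.0: B3/B4 P8 -> A3/E4 P5 similar
  R2 @ bar5.0: E4/E5 P8 -> D4/A4 P5 similar
  R1 @ bar6.0: D4/A4 P5 -> G4/D5 P5 similar
  R2 @ bar6.0: F3/D4 M6 -> G3/G4 P8 similar
  R2 @ bar6.0: F3/A4 M3 -> G3/D5 P5 similar

No (9 violations)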